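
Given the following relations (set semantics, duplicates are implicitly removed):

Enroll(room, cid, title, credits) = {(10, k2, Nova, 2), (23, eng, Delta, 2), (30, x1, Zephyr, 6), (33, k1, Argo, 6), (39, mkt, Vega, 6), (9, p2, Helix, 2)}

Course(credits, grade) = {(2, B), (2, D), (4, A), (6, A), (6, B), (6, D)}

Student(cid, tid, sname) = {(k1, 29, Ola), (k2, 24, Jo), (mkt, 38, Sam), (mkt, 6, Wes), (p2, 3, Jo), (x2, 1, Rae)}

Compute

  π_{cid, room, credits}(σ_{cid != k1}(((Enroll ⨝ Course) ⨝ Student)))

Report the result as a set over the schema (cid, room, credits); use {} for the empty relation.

{(k2, 10, 2), (mkt, 39, 6), (p2, 9, 2)}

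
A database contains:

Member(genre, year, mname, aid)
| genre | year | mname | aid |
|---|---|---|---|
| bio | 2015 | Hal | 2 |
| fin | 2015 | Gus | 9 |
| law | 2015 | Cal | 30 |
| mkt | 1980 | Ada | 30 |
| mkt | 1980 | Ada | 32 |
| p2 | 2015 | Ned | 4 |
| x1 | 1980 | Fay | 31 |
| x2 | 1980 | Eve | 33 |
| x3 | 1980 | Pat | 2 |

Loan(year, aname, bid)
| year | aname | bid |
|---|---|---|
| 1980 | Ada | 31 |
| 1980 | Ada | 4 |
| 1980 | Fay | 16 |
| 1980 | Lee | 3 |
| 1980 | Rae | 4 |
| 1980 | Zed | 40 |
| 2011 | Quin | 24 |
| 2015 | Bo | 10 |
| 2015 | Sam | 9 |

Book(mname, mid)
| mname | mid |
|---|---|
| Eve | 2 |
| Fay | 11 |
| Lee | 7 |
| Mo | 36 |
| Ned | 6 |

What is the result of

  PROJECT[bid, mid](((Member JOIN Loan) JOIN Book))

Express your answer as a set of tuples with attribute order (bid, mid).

Natural join on year: {(bio, 2015, Hal, 2, Bo, 10), (bio, 2015, Hal, 2, Sam, 9), (fin, 2015, Gus, 9, Bo, 10), (fin, 2015, Gus, 9, Sam, 9), (law, 2015, Cal, 30, Bo, 10), (law, 2015, Cal, 30, Sam, 9), (mkt, 1980, Ada, 30, Ada, 31), (mkt, 1980, Ada, 30, Ada, 4), (mkt, 1980, Ada, 30, Fay, 16), (mkt, 1980, Ada, 30, Lee, 3), (mkt, 1980, Ada, 30, Rae, 4), (mkt, 1980, Ada, 30, Zed, 40), (mkt, 1980, Ada, 32, Ada, 31), (mkt, 1980, Ada, 32, Ada, 4), (mkt, 1980, Ada, 32, Fay, 16), (mkt, 1980, Ada, 32, Lee, 3), (mkt, 1980, Ada, 32, Rae, 4), (mkt, 1980, Ada, 32, Zed, 40), (p2, 2015, Ned, 4, Bo, 10), (p2, 2015, Ned, 4, Sam, 9), (x1, 1980, Fay, 31, Ada, 31), (x1, 1980, Fay, 31, Ada, 4), (x1, 1980, Fay, 31, Fay, 16), (x1, 1980, Fay, 31, Lee, 3), (x1, 1980, Fay, 31, Rae, 4), (x1, 1980, Fay, 31, Zed, 40), (x2, 1980, Eve, 33, Ada, 31), (x2, 1980, Eve, 33, Ada, 4), (x2, 1980, Eve, 33, Fay, 16), (x2, 1980, Eve, 33, Lee, 3), (x2, 1980, Eve, 33, Rae, 4), (x2, 1980, Eve, 33, Zed, 40), (x3, 1980, Pat, 2, Ada, 31), (x3, 1980, Pat, 2, Ada, 4), (x3, 1980, Pat, 2, Fay, 16), (x3, 1980, Pat, 2, Lee, 3), (x3, 1980, Pat, 2, Rae, 4), (x3, 1980, Pat, 2, Zed, 40)}
Natural join on mname: {(p2, 2015, Ned, 4, Bo, 10, 6), (p2, 2015, Ned, 4, Sam, 9, 6), (x1, 1980, Fay, 31, Ada, 31, 11), (x1, 1980, Fay, 31, Ada, 4, 11), (x1, 1980, Fay, 31, Fay, 16, 11), (x1, 1980, Fay, 31, Lee, 3, 11), (x1, 1980, Fay, 31, Rae, 4, 11), (x1, 1980, Fay, 31, Zed, 40, 11), (x2, 1980, Eve, 33, Ada, 31, 2), (x2, 1980, Eve, 33, Ada, 4, 2), (x2, 1980, Eve, 33, Fay, 16, 2), (x2, 1980, Eve, 33, Lee, 3, 2), (x2, 1980, Eve, 33, Rae, 4, 2), (x2, 1980, Eve, 33, Zed, 40, 2)}
Projecting to bid, mid (2 duplicate(s) eliminated): {(10, 6), (16, 11), (16, 2), (3, 11), (3, 2), (31, 11), (31, 2), (4, 11), (4, 2), (40, 11), (40, 2), (9, 6)}

{(10, 6), (16, 11), (16, 2), (3, 11), (3, 2), (31, 11), (31, 2), (4, 11), (4, 2), (40, 11), (40, 2), (9, 6)}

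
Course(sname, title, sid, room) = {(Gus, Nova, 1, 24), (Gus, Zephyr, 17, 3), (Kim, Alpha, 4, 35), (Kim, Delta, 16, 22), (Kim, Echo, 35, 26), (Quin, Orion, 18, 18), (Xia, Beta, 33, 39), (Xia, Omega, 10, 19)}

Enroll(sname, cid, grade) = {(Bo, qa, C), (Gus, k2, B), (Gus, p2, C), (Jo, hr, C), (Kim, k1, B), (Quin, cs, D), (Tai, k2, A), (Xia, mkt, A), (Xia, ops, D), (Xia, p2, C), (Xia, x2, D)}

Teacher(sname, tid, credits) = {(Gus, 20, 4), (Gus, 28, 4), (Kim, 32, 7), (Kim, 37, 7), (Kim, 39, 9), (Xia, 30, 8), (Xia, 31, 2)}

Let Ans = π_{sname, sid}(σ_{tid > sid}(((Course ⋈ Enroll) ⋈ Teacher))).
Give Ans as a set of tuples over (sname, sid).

{(Gus, 1), (Gus, 17), (Kim, 16), (Kim, 35), (Kim, 4), (Xia, 10)}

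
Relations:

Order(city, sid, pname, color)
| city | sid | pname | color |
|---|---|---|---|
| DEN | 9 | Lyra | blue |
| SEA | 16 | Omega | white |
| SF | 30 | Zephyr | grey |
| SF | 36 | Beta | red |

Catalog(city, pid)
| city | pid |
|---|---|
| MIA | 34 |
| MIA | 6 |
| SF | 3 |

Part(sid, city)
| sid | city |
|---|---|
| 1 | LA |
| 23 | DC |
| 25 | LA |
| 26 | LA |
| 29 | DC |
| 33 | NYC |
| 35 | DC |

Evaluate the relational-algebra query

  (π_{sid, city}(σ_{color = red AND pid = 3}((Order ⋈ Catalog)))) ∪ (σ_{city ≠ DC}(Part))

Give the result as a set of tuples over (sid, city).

{(1, LA), (25, LA), (26, LA), (33, NYC), (36, SF)}

Natural join on city: {(SF, 30, Zephyr, grey, 3), (SF, 36, Beta, red, 3)}
Selection color = red AND pid = 3: {(SF, 36, Beta, red, 3)}
Keep only column(s) sid, city: {(36, SF)}
Selection city ≠ DC: {(1, LA), (25, LA), (26, LA), (33, NYC)}
Taking the union: {(1, LA), (25, LA), (26, LA), (33, NYC), (36, SF)}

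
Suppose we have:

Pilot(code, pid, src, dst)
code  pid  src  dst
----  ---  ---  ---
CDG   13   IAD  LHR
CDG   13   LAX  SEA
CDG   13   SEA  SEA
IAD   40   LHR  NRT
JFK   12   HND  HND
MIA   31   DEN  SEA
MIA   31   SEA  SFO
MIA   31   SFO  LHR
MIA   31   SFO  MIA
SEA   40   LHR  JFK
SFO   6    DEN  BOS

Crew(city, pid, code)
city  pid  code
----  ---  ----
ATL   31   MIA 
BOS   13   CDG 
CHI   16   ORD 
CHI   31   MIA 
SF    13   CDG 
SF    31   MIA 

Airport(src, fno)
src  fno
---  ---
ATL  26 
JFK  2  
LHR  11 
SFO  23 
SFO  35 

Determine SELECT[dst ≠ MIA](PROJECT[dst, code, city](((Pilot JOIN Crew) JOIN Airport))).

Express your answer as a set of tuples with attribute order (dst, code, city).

Natural join on code, pid: {(CDG, 13, IAD, LHR, BOS), (CDG, 13, IAD, LHR, SF), (CDG, 13, LAX, SEA, BOS), (CDG, 13, LAX, SEA, SF), (CDG, 13, SEA, SEA, BOS), (CDG, 13, SEA, SEA, SF), (MIA, 31, DEN, SEA, ATL), (MIA, 31, DEN, SEA, CHI), (MIA, 31, DEN, SEA, SF), (MIA, 31, SEA, SFO, ATL), (MIA, 31, SEA, SFO, CHI), (MIA, 31, SEA, SFO, SF), (MIA, 31, SFO, LHR, ATL), (MIA, 31, SFO, LHR, CHI), (MIA, 31, SFO, LHR, SF), (MIA, 31, SFO, MIA, ATL), (MIA, 31, SFO, MIA, CHI), (MIA, 31, SFO, MIA, SF)}
Natural join on src: {(MIA, 31, SFO, LHR, ATL, 23), (MIA, 31, SFO, LHR, ATL, 35), (MIA, 31, SFO, LHR, CHI, 23), (MIA, 31, SFO, LHR, CHI, 35), (MIA, 31, SFO, LHR, SF, 23), (MIA, 31, SFO, LHR, SF, 35), (MIA, 31, SFO, MIA, ATL, 23), (MIA, 31, SFO, MIA, ATL, 35), (MIA, 31, SFO, MIA, CHI, 23), (MIA, 31, SFO, MIA, CHI, 35), (MIA, 31, SFO, MIA, SF, 23), (MIA, 31, SFO, MIA, SF, 35)}
Keep only column(s) dst, code, city (6 duplicate(s) eliminated): {(LHR, MIA, ATL), (LHR, MIA, CHI), (LHR, MIA, SF), (MIA, MIA, ATL), (MIA, MIA, CHI), (MIA, MIA, SF)}
Selection dst ≠ MIA: {(LHR, MIA, ATL), (LHR, MIA, CHI), (LHR, MIA, SF)}

{(LHR, MIA, ATL), (LHR, MIA, CHI), (LHR, MIA, SF)}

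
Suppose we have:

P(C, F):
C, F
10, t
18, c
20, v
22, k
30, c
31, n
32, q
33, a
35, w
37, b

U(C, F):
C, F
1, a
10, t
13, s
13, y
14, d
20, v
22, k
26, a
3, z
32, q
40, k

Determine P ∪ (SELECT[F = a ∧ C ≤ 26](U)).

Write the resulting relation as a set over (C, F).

{(1, a), (10, t), (18, c), (20, v), (22, k), (26, a), (30, c), (31, n), (32, q), (33, a), (35, w), (37, b)}

σ[F = a ∧ C ≤ 26]: keep tuples satisfying F = a ∧ C ≤ 26 → {(1, a), (26, a)}
Taking the union: {(1, a), (10, t), (18, c), (20, v), (22, k), (26, a), (30, c), (31, n), (32, q), (33, a), (35, w), (37, b)}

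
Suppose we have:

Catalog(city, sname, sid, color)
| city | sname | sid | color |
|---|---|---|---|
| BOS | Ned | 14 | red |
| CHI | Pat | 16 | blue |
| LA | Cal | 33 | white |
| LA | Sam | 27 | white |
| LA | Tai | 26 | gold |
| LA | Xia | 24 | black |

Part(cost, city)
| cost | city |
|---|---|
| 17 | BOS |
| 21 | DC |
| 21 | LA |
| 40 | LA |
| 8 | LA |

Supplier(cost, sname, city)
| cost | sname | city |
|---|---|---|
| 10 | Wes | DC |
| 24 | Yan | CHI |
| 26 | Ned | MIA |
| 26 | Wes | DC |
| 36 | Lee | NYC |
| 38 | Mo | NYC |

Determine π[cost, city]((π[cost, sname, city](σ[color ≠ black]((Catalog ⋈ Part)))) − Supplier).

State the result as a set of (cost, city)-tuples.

Joining Catalog and Part on city yields {(BOS, Ned, 14, red, 17), (LA, Cal, 33, white, 21), (LA, Cal, 33, white, 40), (LA, Cal, 33, white, 8), (LA, Sam, 27, white, 21), (LA, Sam, 27, white, 40), (LA, Sam, 27, white, 8), (LA, Tai, 26, gold, 21), (LA, Tai, 26, gold, 40), (LA, Tai, 26, gold, 8), (LA, Xia, 24, black, 21), (LA, Xia, 24, black, 40), (LA, Xia, 24, black, 8)}.
Selection color ≠ black: {(BOS, Ned, 14, red, 17), (LA, Cal, 33, white, 21), (LA, Cal, 33, white, 40), (LA, Cal, 33, white, 8), (LA, Sam, 27, white, 21), (LA, Sam, 27, white, 40), (LA, Sam, 27, white, 8), (LA, Tai, 26, gold, 21), (LA, Tai, 26, gold, 40), (LA, Tai, 26, gold, 8)}
Projecting to cost, sname, city: {(17, Ned, BOS), (21, Cal, LA), (21, Sam, LA), (21, Tai, LA), (40, Cal, LA), (40, Sam, LA), (40, Tai, LA), (8, Cal, LA), (8, Sam, LA), (8, Tai, LA)}
Difference: {(17, Ned, BOS), (21, Cal, LA), (21, Sam, LA), (21, Tai, LA), (40, Cal, LA), (40, Sam, LA), (40, Tai, LA), (8, Cal, LA), (8, Sam, LA), (8, Tai, LA)} with {(10, Wes, DC), (24, Yan, CHI), (26, Ned, MIA), (26, Wes, DC), (36, Lee, NYC), (38, Mo, NYC)} → {(17, Ned, BOS), (21, Cal, LA), (21, Sam, LA), (21, Tai, LA), (40, Cal, LA), (40, Sam, LA), (40, Tai, LA), (8, Cal, LA), (8, Sam, LA), (8, Tai, LA)}
Projecting to cost, city (6 duplicate(s) eliminated): {(17, BOS), (21, LA), (40, LA), (8, LA)}

{(17, BOS), (21, LA), (40, LA), (8, LA)}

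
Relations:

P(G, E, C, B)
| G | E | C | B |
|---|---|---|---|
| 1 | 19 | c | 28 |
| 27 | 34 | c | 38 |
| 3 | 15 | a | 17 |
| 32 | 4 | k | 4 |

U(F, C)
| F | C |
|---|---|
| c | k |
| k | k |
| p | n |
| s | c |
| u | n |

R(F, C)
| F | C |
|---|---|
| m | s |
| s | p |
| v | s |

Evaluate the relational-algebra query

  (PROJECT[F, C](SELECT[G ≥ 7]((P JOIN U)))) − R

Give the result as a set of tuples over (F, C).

{(c, k), (k, k), (s, c)}

Natural join on C: {(1, 19, c, 28, s), (27, 34, c, 38, s), (32, 4, k, 4, c), (32, 4, k, 4, k)}
Filtering on G ≥ 7 leaves {(27, 34, c, 38, s), (32, 4, k, 4, c), (32, 4, k, 4, k)}.
π_{F, C} gives {(c, k), (k, k), (s, c)}.
Set difference of the two operands is {(c, k), (k, k), (s, c)}.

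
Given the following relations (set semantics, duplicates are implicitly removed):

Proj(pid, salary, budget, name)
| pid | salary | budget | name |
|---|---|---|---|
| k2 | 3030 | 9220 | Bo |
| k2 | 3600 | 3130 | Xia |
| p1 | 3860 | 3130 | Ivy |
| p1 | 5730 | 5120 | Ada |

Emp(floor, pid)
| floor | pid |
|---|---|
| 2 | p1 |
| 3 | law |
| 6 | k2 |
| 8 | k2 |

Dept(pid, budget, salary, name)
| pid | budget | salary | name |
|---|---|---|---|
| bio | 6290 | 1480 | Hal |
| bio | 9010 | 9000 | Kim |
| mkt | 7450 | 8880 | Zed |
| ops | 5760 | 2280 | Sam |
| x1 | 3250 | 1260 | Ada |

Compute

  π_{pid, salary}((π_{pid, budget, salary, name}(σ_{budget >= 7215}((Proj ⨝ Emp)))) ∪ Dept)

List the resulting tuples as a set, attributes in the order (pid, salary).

Joining Proj and Emp on pid yields {(k2, 3030, 9220, Bo, 6), (k2, 3030, 9220, Bo, 8), (k2, 3600, 3130, Xia, 6), (k2, 3600, 3130, Xia, 8), (p1, 3860, 3130, Ivy, 2), (p1, 5730, 5120, Ada, 2)}.
Apply σ_{budget >= 7215}; surviving tuples: {(k2, 3030, 9220, Bo, 6), (k2, 3030, 9220, Bo, 8)}
Keep only column(s) pid, budget, salary, name (1 duplicate(s) eliminated): {(k2, 9220, 3030, Bo)}
Taking the union: {(bio, 6290, 1480, Hal), (bio, 9010, 9000, Kim), (k2, 9220, 3030, Bo), (mkt, 7450, 8880, Zed), (ops, 5760, 2280, Sam), (x1, 3250, 1260, Ada)}
Keep only column(s) pid, salary: {(bio, 1480), (bio, 9000), (k2, 3030), (mkt, 8880), (ops, 2280), (x1, 1260)}

{(bio, 1480), (bio, 9000), (k2, 3030), (mkt, 8880), (ops, 2280), (x1, 1260)}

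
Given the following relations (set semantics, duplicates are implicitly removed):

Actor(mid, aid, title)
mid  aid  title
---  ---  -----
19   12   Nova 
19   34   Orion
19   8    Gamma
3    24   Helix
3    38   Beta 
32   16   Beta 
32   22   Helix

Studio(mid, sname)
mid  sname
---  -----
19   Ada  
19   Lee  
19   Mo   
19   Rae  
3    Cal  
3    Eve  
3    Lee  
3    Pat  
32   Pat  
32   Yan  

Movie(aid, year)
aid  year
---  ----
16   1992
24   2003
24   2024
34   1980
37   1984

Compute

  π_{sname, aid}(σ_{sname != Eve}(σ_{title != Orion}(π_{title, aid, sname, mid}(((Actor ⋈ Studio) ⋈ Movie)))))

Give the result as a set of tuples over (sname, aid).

Joining Actor and Studio on mid yields {(19, 12, Nova, Ada), (19, 12, Nova, Lee), (19, 12, Nova, Mo), (19, 12, Nova, Rae), (19, 34, Orion, Ada), (19, 34, Orion, Lee), (19, 34, Orion, Mo), (19, 34, Orion, Rae), (19, 8, Gamma, Ada), (19, 8, Gamma, Lee), (19, 8, Gamma, Mo), (19, 8, Gamma, Rae), (3, 24, Helix, Cal), (3, 24, Helix, Eve), (3, 24, Helix, Lee), (3, 24, Helix, Pat), (3, 38, Beta, Cal), (3, 38, Beta, Eve), (3, 38, Beta, Lee), (3, 38, Beta, Pat), (32, 16, Beta, Pat), (32, 16, Beta, Yan), (32, 22, Helix, Pat), (32, 22, Helix, Yan)}.
Joining (Actor ⋈ Studio) and Movie on aid yields {(19, 34, Orion, Ada, 1980), (19, 34, Orion, Lee, 1980), (19, 34, Orion, Mo, 1980), (19, 34, Orion, Rae, 1980), (3, 24, Helix, Cal, 2003), (3, 24, Helix, Cal, 2024), (3, 24, Helix, Eve, 2003), (3, 24, Helix, Eve, 2024), (3, 24, Helix, Lee, 2003), (3, 24, Helix, Lee, 2024), (3, 24, Helix, Pat, 2003), (3, 24, Helix, Pat, 2024), (32, 16, Beta, Pat, 1992), (32, 16, Beta, Yan, 1992)}.
π[title, aid, sname, mid]: project onto (title, aid, sname, mid) (4 duplicate(s) eliminated) → {(Beta, 16, Pat, 32), (Beta, 16, Yan, 32), (Helix, 24, Cal, 3), (Helix, 24, Eve, 3), (Helix, 24, Lee, 3), (Helix, 24, Pat, 3), (Orion, 34, Ada, 19), (Orion, 34, Lee, 19), (Orion, 34, Mo, 19), (Orion, 34, Rae, 19)}
σ[title != Orion]: keep tuples satisfying title != Orion → {(Beta, 16, Pat, 32), (Beta, 16, Yan, 32), (Helix, 24, Cal, 3), (Helix, 24, Eve, 3), (Helix, 24, Lee, 3), (Helix, 24, Pat, 3)}
σ[sname != Eve]: keep tuples satisfying sname != Eve → {(Beta, 16, Pat, 32), (Beta, 16, Yan, 32), (Helix, 24, Cal, 3), (Helix, 24, Lee, 3), (Helix, 24, Pat, 3)}
π[sname, aid]: project onto (sname, aid) → {(Cal, 24), (Lee, 24), (Pat, 16), (Pat, 24), (Yan, 16)}

{(Cal, 24), (Lee, 24), (Pat, 16), (Pat, 24), (Yan, 16)}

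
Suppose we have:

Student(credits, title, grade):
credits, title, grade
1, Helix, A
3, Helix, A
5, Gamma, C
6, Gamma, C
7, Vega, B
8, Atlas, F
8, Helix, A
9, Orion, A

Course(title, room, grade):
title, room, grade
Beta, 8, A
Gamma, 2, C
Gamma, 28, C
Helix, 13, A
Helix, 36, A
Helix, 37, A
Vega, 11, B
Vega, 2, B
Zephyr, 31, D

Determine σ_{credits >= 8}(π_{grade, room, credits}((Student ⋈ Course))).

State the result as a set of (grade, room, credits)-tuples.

Natural join on title, grade: {(1, Helix, A, 13), (1, Helix, A, 36), (1, Helix, A, 37), (3, Helix, A, 13), (3, Helix, A, 36), (3, Helix, A, 37), (5, Gamma, C, 2), (5, Gamma, C, 28), (6, Gamma, C, 2), (6, Gamma, C, 28), (7, Vega, B, 11), (7, Vega, B, 2), (8, Helix, A, 13), (8, Helix, A, 36), (8, Helix, A, 37)}
Keep only column(s) grade, room, credits: {(A, 13, 1), (A, 13, 3), (A, 13, 8), (A, 36, 1), (A, 36, 3), (A, 36, 8), (A, 37, 1), (A, 37, 3), (A, 37, 8), (B, 11, 7), (B, 2, 7), (C, 2, 5), (C, 2, 6), (C, 28, 5), (C, 28, 6)}
σ[credits >= 8]: keep tuples satisfying credits >= 8 → {(A, 13, 8), (A, 36, 8), (A, 37, 8)}

{(A, 13, 8), (A, 36, 8), (A, 37, 8)}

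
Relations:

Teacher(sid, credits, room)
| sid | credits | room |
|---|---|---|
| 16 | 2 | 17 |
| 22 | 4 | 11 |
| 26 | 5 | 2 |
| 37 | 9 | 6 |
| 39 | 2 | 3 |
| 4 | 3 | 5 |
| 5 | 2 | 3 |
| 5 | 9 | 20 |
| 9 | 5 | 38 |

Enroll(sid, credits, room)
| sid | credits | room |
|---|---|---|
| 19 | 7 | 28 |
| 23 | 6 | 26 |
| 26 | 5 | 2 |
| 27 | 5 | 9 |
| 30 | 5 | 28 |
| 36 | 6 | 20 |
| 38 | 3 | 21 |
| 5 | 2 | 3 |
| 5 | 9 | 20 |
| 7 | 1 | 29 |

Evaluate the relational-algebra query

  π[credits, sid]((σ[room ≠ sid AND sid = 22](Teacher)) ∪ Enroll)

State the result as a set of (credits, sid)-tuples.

Filtering on room ≠ sid AND sid = 22 leaves {(22, 4, 11)}.
Taking the union: {(19, 7, 28), (22, 4, 11), (23, 6, 26), (26, 5, 2), (27, 5, 9), (30, 5, 28), (36, 6, 20), (38, 3, 21), (5, 2, 3), (5, 9, 20), (7, 1, 29)}
π_{credits, sid} gives {(1, 7), (2, 5), (3, 38), (4, 22), (5, 26), (5, 27), (5, 30), (6, 23), (6, 36), (7, 19), (9, 5)}.

{(1, 7), (2, 5), (3, 38), (4, 22), (5, 26), (5, 27), (5, 30), (6, 23), (6, 36), (7, 19), (9, 5)}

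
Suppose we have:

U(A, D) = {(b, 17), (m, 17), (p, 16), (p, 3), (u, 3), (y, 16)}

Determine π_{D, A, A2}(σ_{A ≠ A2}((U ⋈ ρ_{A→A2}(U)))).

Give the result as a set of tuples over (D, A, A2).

{(16, p, y), (16, y, p), (17, b, m), (17, m, b), (3, p, u), (3, u, p)}

ρ[A→A2]: schema becomes (A2, D); tuples unchanged.
U ⋈ ρ_{A→A2}(U) (natural join on D): {(b, 17, b), (b, 17, m), (m, 17, b), (m, 17, m), (p, 16, p), (p, 16, y), (p, 3, p), (p, 3, u), (u, 3, p), (u, 3, u), (y, 16, p), (y, 16, y)}
Apply σ_{A ≠ A2}; surviving tuples: {(b, 17, m), (m, 17, b), (p, 16, y), (p, 3, u), (u, 3, p), (y, 16, p)}
Projecting to D, A, A2: {(16, p, y), (16, y, p), (17, b, m), (17, m, b), (3, p, u), (3, u, p)}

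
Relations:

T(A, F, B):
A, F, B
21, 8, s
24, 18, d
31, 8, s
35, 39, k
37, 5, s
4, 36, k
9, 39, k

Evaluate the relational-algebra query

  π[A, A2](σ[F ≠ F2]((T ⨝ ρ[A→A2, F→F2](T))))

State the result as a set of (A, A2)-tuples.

{(21, 37), (31, 37), (35, 4), (37, 21), (37, 31), (4, 35), (4, 9), (9, 4)}

ρ[A→A2, F→F2]: schema becomes (A2, F2, B); tuples unchanged.
Natural join on B: {(21, 8, s, 21, 8), (21, 8, s, 31, 8), (21, 8, s, 37, 5), (24, 18, d, 24, 18), (31, 8, s, 21, 8), (31, 8, s, 31, 8), (31, 8, s, 37, 5), (35, 39, k, 35, 39), (35, 39, k, 4, 36), (35, 39, k, 9, 39), (37, 5, s, 21, 8), (37, 5, s, 31, 8), (37, 5, s, 37, 5), (4, 36, k, 35, 39), (4, 36, k, 4, 36), (4, 36, k, 9, 39), (9, 39, k, 35, 39), (9, 39, k, 4, 36), (9, 39, k, 9, 39)}
Filtering on F ≠ F2 leaves {(21, 8, s, 37, 5), (31, 8, s, 37, 5), (35, 39, k, 4, 36), (37, 5, s, 21, 8), (37, 5, s, 31, 8), (4, 36, k, 35, 39), (4, 36, k, 9, 39), (9, 39, k, 4, 36)}.
π[A, A2]: project onto (A, A2) → {(21, 37), (31, 37), (35, 4), (37, 21), (37, 31), (4, 35), (4, 9), (9, 4)}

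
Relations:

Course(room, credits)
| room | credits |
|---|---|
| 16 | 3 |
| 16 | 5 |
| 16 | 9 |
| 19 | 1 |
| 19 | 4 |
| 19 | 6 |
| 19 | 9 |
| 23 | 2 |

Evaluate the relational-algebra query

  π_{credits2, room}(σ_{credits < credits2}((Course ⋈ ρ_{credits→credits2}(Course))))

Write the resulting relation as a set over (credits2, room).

{(4, 19), (5, 16), (6, 19), (9, 16), (9, 19)}

ρ[credits→credits2]: schema becomes (room, credits2); tuples unchanged.
Joining Course and ρ_{credits→credits2}(Course) on room yields {(16, 3, 3), (16, 3, 5), (16, 3, 9), (16, 5, 3), (16, 5, 5), (16, 5, 9), (16, 9, 3), (16, 9, 5), (16, 9, 9), (19, 1, 1), (19, 1, 4), (19, 1, 6), (19, 1, 9), (19, 4, 1), (19, 4, 4), (19, 4, 6), (19, 4, 9), (19, 6, 1), (19, 6, 4), (19, 6, 6), (19, 6, 9), (19, 9, 1), (19, 9, 4), (19, 9, 6), (19, 9, 9), (23, 2, 2)}.
Selection credits < credits2: {(16, 3, 5), (16, 3, 9), (16, 5, 9), (19, 1, 4), (19, 1, 6), (19, 1, 9), (19, 4, 6), (19, 4, 9), (19, 6, 9)}
Keep only column(s) credits2, room (4 duplicate(s) eliminated): {(4, 19), (5, 16), (6, 19), (9, 16), (9, 19)}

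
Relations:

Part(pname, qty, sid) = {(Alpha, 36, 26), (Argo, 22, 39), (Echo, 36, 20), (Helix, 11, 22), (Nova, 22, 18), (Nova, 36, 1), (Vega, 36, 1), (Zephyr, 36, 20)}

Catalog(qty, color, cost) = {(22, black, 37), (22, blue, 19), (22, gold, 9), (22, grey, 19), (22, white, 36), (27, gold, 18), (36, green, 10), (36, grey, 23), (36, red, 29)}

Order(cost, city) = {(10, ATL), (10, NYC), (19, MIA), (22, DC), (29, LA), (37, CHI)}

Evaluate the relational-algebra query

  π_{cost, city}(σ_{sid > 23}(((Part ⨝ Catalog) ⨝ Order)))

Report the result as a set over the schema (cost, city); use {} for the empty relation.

Natural join on qty: {(Alpha, 36, 26, green, 10), (Alpha, 36, 26, grey, 23), (Alpha, 36, 26, red, 29), (Argo, 22, 39, black, 37), (Argo, 22, 39, blue, 19), (Argo, 22, 39, gold, 9), (Argo, 22, 39, grey, 19), (Argo, 22, 39, white, 36), (Echo, 36, 20, green, 10), (Echo, 36, 20, grey, 23), (Echo, 36, 20, red, 29), (Nova, 22, 18, black, 37), (Nova, 22, 18, blue, 19), (Nova, 22, 18, gold, 9), (Nova, 22, 18, grey, 19), (Nova, 22, 18, white, 36), (Nova, 36, 1, green, 10), (Nova, 36, 1, grey, 23), (Nova, 36, 1, red, 29), (Vega, 36, 1, green, 10), (Vega, 36, 1, grey, 23), (Vega, 36, 1, red, 29), (Zephyr, 36, 20, green, 10), (Zephyr, 36, 20, grey, 23), (Zephyr, 36, 20, red, 29)}
Natural join on cost: {(Alpha, 36, 26, green, 10, ATL), (Alpha, 36, 26, green, 10, NYC), (Alpha, 36, 26, red, 29, LA), (Argo, 22, 39, black, 37, CHI), (Argo, 22, 39, blue, 19, MIA), (Argo, 22, 39, grey, 19, MIA), (Echo, 36, 20, green, 10, ATL), (Echo, 36, 20, green, 10, NYC), (Echo, 36, 20, red, 29, LA), (Nova, 22, 18, black, 37, CHI), (Nova, 22, 18, blue, 19, MIA), (Nova, 22, 18, grey, 19, MIA), (Nova, 36, 1, green, 10, ATL), (Nova, 36, 1, green, 10, NYC), (Nova, 36, 1, red, 29, LA), (Vega, 36, 1, green, 10, ATL), (Vega, 36, 1, green, 10, NYC), (Vega, 36, 1, red, 29, LA), (Zephyr, 36, 20, green, 10, ATL), (Zephyr, 36, 20, green, 10, NYC), (Zephyr, 36, 20, red, 29, LA)}
Apply σ_{sid > 23}; surviving tuples: {(Alpha, 36, 26, green, 10, ATL), (Alpha, 36, 26, green, 10, NYC), (Alpha, 36, 26, red, 29, LA), (Argo, 22, 39, black, 37, CHI), (Argo, 22, 39, blue, 19, MIA), (Argo, 22, 39, grey, 19, MIA)}
Keep only column(s) cost, city (1 duplicate(s) eliminated): {(10, ATL), (10, NYC), (19, MIA), (29, LA), (37, CHI)}

{(10, ATL), (10, NYC), (19, MIA), (29, LA), (37, CHI)}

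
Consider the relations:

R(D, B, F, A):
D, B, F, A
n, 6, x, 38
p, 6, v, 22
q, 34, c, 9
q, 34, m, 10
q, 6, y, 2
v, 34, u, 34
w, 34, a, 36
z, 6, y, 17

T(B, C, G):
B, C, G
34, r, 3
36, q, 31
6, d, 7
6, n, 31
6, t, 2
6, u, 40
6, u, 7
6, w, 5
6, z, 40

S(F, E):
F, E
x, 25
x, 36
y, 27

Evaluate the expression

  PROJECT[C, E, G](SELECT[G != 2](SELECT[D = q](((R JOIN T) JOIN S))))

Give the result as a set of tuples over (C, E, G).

{(d, 27, 7), (n, 27, 31), (u, 27, 40), (u, 27, 7), (w, 27, 5), (z, 27, 40)}

Joining R and T on B yields {(n, 6, x, 38, d, 7), (n, 6, x, 38, n, 31), (n, 6, x, 38, t, 2), (n, 6, x, 38, u, 40), (n, 6, x, 38, u, 7), (n, 6, x, 38, w, 5), (n, 6, x, 38, z, 40), (p, 6, v, 22, d, 7), (p, 6, v, 22, n, 31), (p, 6, v, 22, t, 2), (p, 6, v, 22, u, 40), (p, 6, v, 22, u, 7), (p, 6, v, 22, w, 5), (p, 6, v, 22, z, 40), (q, 34, c, 9, r, 3), (q, 34, m, 10, r, 3), (q, 6, y, 2, d, 7), (q, 6, y, 2, n, 31), (q, 6, y, 2, t, 2), (q, 6, y, 2, u, 40), (q, 6, y, 2, u, 7), (q, 6, y, 2, w, 5), (q, 6, y, 2, z, 40), (v, 34, u, 34, r, 3), (w, 34, a, 36, r, 3), (z, 6, y, 17, d, 7), (z, 6, y, 17, n, 31), (z, 6, y, 17, t, 2), (z, 6, y, 17, u, 40), (z, 6, y, 17, u, 7), (z, 6, y, 17, w, 5), (z, 6, y, 17, z, 40)}.
Joining (R JOIN T) and S on F yields {(n, 6, x, 38, d, 7, 25), (n, 6, x, 38, d, 7, 36), (n, 6, x, 38, n, 31, 25), (n, 6, x, 38, n, 31, 36), (n, 6, x, 38, t, 2, 25), (n, 6, x, 38, t, 2, 36), (n, 6, x, 38, u, 40, 25), (n, 6, x, 38, u, 40, 36), (n, 6, x, 38, u, 7, 25), (n, 6, x, 38, u, 7, 36), (n, 6, x, 38, w, 5, 25), (n, 6, x, 38, w, 5, 36), (n, 6, x, 38, z, 40, 25), (n, 6, x, 38, z, 40, 36), (q, 6, y, 2, d, 7, 27), (q, 6, y, 2, n, 31, 27), (q, 6, y, 2, t, 2, 27), (q, 6, y, 2, u, 40, 27), (q, 6, y, 2, u, 7, 27), (q, 6, y, 2, w, 5, 27), (q, 6, y, 2, z, 40, 27), (z, 6, y, 17, d, 7, 27), (z, 6, y, 17, n, 31, 27), (z, 6, y, 17, t, 2, 27), (z, 6, y, 17, u, 40, 27), (z, 6, y, 17, u, 7, 27), (z, 6, y, 17, w, 5, 27), (z, 6, y, 17, z, 40, 27)}.
σ[D = q]: keep tuples satisfying D = q → {(q, 6, y, 2, d, 7, 27), (q, 6, y, 2, n, 31, 27), (q, 6, y, 2, t, 2, 27), (q, 6, y, 2, u, 40, 27), (q, 6, y, 2, u, 7, 27), (q, 6, y, 2, w, 5, 27), (q, 6, y, 2, z, 40, 27)}
σ[G != 2]: keep tuples satisfying G != 2 → {(q, 6, y, 2, d, 7, 27), (q, 6, y, 2, n, 31, 27), (q, 6, y, 2, u, 40, 27), (q, 6, y, 2, u, 7, 27), (q, 6, y, 2, w, 5, 27), (q, 6, y, 2, z, 40, 27)}
π_{C, E, G} gives {(d, 27, 7), (n, 27, 31), (u, 27, 40), (u, 27, 7), (w, 27, 5), (z, 27, 40)}.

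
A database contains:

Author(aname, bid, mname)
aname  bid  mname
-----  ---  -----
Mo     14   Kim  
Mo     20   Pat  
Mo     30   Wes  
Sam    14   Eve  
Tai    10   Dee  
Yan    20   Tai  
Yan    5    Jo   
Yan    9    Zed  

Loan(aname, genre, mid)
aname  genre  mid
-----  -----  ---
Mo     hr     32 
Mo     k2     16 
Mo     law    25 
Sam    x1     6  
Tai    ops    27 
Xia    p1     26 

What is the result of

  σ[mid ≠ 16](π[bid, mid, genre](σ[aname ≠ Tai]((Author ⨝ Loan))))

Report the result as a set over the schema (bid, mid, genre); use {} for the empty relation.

Joining Author and Loan on aname yields {(Mo, 14, Kim, hr, 32), (Mo, 14, Kim, k2, 16), (Mo, 14, Kim, law, 25), (Mo, 20, Pat, hr, 32), (Mo, 20, Pat, k2, 16), (Mo, 20, Pat, law, 25), (Mo, 30, Wes, hr, 32), (Mo, 30, Wes, k2, 16), (Mo, 30, Wes, law, 25), (Sam, 14, Eve, x1, 6), (Tai, 10, Dee, ops, 27)}.
Filtering on aname ≠ Tai leaves {(Mo, 14, Kim, hr, 32), (Mo, 14, Kim, k2, 16), (Mo, 14, Kim, law, 25), (Mo, 20, Pat, hr, 32), (Mo, 20, Pat, k2, 16), (Mo, 20, Pat, law, 25), (Mo, 30, Wes, hr, 32), (Mo, 30, Wes, k2, 16), (Mo, 30, Wes, law, 25), (Sam, 14, Eve, x1, 6)}.
π[bid, mid, genre]: project onto (bid, mid, genre) → {(14, 16, k2), (14, 25, law), (14, 32, hr), (14, 6, x1), (20, 16, k2), (20, 25, law), (20, 32, hr), (30, 16, k2), (30, 25, law), (30, 32, hr)}
Filtering on mid ≠ 16 leaves {(14, 25, law), (14, 32, hr), (14, 6, x1), (20, 25, law), (20, 32, hr), (30, 25, law), (30, 32, hr)}.

{(14, 25, law), (14, 32, hr), (14, 6, x1), (20, 25, law), (20, 32, hr), (30, 25, law), (30, 32, hr)}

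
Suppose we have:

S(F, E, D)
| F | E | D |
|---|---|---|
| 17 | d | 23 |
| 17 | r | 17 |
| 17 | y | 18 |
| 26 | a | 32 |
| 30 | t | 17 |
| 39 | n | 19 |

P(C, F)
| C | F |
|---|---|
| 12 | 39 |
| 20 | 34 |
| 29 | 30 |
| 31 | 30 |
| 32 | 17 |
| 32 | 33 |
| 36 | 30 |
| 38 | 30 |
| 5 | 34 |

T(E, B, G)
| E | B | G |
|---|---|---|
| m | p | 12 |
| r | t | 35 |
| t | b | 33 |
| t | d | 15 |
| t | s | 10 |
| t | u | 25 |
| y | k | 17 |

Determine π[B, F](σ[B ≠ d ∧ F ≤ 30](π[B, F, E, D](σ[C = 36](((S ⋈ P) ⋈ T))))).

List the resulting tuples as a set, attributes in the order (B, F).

{(b, 30), (s, 30), (u, 30)}

Joining S and P on F yields {(17, d, 23, 32), (17, r, 17, 32), (17, y, 18, 32), (30, t, 17, 29), (30, t, 17, 31), (30, t, 17, 36), (30, t, 17, 38), (39, n, 19, 12)}.
Joining (S ⋈ P) and T on E yields {(17, r, 17, 32, t, 35), (17, y, 18, 32, k, 17), (30, t, 17, 29, b, 33), (30, t, 17, 29, d, 15), (30, t, 17, 29, s, 10), (30, t, 17, 29, u, 25), (30, t, 17, 31, b, 33), (30, t, 17, 31, d, 15), (30, t, 17, 31, s, 10), (30, t, 17, 31, u, 25), (30, t, 17, 36, b, 33), (30, t, 17, 36, d, 15), (30, t, 17, 36, s, 10), (30, t, 17, 36, u, 25), (30, t, 17, 38, b, 33), (30, t, 17, 38, d, 15), (30, t, 17, 38, s, 10), (30, t, 17, 38, u, 25)}.
Filtering on C = 36 leaves {(30, t, 17, 36, b, 33), (30, t, 17, 36, d, 15), (30, t, 17, 36, s, 10), (30, t, 17, 36, u, 25)}.
Projecting to B, F, E, D: {(b, 30, t, 17), (d, 30, t, 17), (s, 30, t, 17), (u, 30, t, 17)}
Filtering on B ≠ d ∧ F ≤ 30 leaves {(b, 30, t, 17), (s, 30, t, 17), (u, 30, t, 17)}.
Projecting to B, F: {(b, 30), (s, 30), (u, 30)}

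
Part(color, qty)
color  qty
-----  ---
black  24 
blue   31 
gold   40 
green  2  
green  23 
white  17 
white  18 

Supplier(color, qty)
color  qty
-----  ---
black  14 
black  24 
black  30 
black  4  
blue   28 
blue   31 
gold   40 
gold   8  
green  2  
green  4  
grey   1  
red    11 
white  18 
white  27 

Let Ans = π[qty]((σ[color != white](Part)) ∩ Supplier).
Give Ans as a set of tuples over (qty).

{2, 24, 31, 40}

Apply σ_{color != white}; surviving tuples: {(black, 24), (blue, 31), (gold, 40), (green, 2), (green, 23)}
Intersection: {(black, 24), (blue, 31), (gold, 40), (green, 2), (green, 23)} with {(black, 14), (black, 24), (black, 30), (black, 4), (blue, 28), (blue, 31), (gold, 40), (gold, 8), (green, 2), (green, 4), (grey, 1), (red, 11), (white, 18), (white, 27)} → {(black, 24), (blue, 31), (gold, 40), (green, 2)}
Keep only column(s) qty: {2, 24, 31, 40}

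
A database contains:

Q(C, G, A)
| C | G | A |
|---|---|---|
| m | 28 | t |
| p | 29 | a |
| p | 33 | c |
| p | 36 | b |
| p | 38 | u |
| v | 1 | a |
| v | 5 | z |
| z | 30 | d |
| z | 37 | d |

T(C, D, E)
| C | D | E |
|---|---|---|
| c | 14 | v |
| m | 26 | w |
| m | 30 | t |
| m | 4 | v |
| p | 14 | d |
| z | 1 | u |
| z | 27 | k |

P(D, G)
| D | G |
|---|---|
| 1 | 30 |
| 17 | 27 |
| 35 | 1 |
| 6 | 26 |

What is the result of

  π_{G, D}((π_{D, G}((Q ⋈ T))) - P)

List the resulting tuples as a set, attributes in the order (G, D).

{(28, 26), (28, 30), (28, 4), (29, 14), (30, 27), (33, 14), (36, 14), (37, 1), (37, 27), (38, 14)}

Natural join on C: {(m, 28, t, 26, w), (m, 28, t, 30, t), (m, 28, t, 4, v), (p, 29, a, 14, d), (p, 33, c, 14, d), (p, 36, b, 14, d), (p, 38, u, 14, d), (z, 30, d, 1, u), (z, 30, d, 27, k), (z, 37, d, 1, u), (z, 37, d, 27, k)}
Keep only column(s) D, G: {(1, 30), (1, 37), (14, 29), (14, 33), (14, 36), (14, 38), (26, 28), (27, 30), (27, 37), (30, 28), (4, 28)}
Set difference of the two operands is {(1, 37), (14, 29), (14, 33), (14, 36), (14, 38), (26, 28), (27, 30), (27, 37), (30, 28), (4, 28)}.
Keep only column(s) G, D: {(28, 26), (28, 30), (28, 4), (29, 14), (30, 27), (33, 14), (36, 14), (37, 1), (37, 27), (38, 14)}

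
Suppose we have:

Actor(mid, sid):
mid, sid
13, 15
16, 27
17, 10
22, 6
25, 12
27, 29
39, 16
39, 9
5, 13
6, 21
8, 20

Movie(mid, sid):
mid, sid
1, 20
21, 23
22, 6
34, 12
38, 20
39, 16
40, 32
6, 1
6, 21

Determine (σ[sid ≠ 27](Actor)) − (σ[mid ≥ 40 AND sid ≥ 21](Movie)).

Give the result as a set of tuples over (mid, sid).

{(13, 15), (17, 10), (22, 6), (25, 12), (27, 29), (39, 16), (39, 9), (5, 13), (6, 21), (8, 20)}

σ[sid ≠ 27]: keep tuples satisfying sid ≠ 27 → {(13, 15), (17, 10), (22, 6), (25, 12), (27, 29), (39, 16), (39, 9), (5, 13), (6, 21), (8, 20)}
σ[mid ≥ 40 AND sid ≥ 21]: keep tuples satisfying mid ≥ 40 AND sid ≥ 21 → {(40, 32)}
Set difference of the two operands is {(13, 15), (17, 10), (22, 6), (25, 12), (27, 29), (39, 16), (39, 9), (5, 13), (6, 21), (8, 20)}.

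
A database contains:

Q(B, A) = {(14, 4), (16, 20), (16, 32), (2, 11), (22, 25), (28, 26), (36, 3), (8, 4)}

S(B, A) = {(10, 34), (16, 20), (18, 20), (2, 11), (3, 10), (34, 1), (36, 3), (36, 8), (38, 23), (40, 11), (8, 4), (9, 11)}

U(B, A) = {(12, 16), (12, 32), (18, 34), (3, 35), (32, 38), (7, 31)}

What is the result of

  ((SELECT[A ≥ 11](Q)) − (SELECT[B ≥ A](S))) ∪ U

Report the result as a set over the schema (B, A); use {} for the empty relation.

{(12, 16), (12, 32), (16, 20), (16, 32), (18, 34), (2, 11), (22, 25), (28, 26), (3, 35), (32, 38), (7, 31)}

σ[A ≥ 11]: keep tuples satisfying A ≥ 11 → {(16, 20), (16, 32), (2, 11), (22, 25), (28, 26)}
σ[B ≥ A]: keep tuples satisfying B ≥ A → {(34, 1), (36, 3), (36, 8), (38, 23), (40, 11), (8, 4)}
Taking the difference: {(16, 20), (16, 32), (2, 11), (22, 25), (28, 26)}
Taking the union: {(12, 16), (12, 32), (16, 20), (16, 32), (18, 34), (2, 11), (22, 25), (28, 26), (3, 35), (32, 38), (7, 31)}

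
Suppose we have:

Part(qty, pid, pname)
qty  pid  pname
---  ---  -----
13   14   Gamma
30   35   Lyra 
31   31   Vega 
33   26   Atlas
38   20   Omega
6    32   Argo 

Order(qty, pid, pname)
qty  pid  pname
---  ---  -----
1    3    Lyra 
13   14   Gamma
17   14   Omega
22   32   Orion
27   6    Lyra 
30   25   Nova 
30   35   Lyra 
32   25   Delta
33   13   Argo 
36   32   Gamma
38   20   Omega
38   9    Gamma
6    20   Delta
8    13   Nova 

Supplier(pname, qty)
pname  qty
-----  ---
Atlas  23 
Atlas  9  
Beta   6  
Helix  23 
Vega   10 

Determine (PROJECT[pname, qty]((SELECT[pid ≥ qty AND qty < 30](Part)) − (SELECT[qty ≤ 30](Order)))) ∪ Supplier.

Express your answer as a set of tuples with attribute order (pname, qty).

{(Argo, 6), (Atlas, 23), (Atlas, 9), (Beta, 6), (Helix, 23), (Vega, 10)}

Selection pid ≥ qty AND qty < 30: {(13, 14, Gamma), (6, 32, Argo)}
Selection qty ≤ 30: {(1, 3, Lyra), (13, 14, Gamma), (17, 14, Omega), (22, 32, Orion), (27, 6, Lyra), (30, 25, Nova), (30, 35, Lyra), (6, 20, Delta), (8, 13, Nova)}
Difference: {(13, 14, Gamma), (6, 32, Argo)} with {(1, 3, Lyra), (13, 14, Gamma), (17, 14, Omega), (22, 32, Orion), (27, 6, Lyra), (30, 25, Nova), (30, 35, Lyra), (6, 20, Delta), (8, 13, Nova)} → {(6, 32, Argo)}
π_{pname, qty} gives {(Argo, 6)}.
Union: {(Argo, 6)} with {(Atlas, 23), (Atlas, 9), (Beta, 6), (Helix, 23), (Vega, 10)} → {(Argo, 6), (Atlas, 23), (Atlas, 9), (Beta, 6), (Helix, 23), (Vega, 10)}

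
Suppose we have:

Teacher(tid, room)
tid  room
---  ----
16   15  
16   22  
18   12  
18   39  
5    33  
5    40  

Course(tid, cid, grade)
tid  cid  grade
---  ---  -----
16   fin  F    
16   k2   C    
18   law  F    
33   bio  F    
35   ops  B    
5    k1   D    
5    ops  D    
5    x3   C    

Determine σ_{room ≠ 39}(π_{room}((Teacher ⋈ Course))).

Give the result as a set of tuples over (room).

{12, 15, 22, 33, 40}

Teacher ⋈ Course (natural join on tid): {(16, 15, fin, F), (16, 15, k2, C), (16, 22, fin, F), (16, 22, k2, C), (18, 12, law, F), (18, 39, law, F), (5, 33, k1, D), (5, 33, ops, D), (5, 33, x3, C), (5, 40, k1, D), (5, 40, ops, D), (5, 40, x3, C)}
Projecting to room (6 duplicate(s) eliminated): {12, 15, 22, 33, 39, 40}
Filtering on room ≠ 39 leaves {12, 15, 22, 33, 40}.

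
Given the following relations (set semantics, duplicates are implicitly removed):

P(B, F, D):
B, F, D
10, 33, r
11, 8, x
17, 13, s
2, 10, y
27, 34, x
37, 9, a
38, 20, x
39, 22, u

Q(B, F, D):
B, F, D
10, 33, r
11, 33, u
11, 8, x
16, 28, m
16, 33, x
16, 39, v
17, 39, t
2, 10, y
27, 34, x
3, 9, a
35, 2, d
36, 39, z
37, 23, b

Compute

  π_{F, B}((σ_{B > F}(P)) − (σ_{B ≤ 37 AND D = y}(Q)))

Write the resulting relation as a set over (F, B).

{(13, 17), (20, 38), (22, 39), (8, 11), (9, 37)}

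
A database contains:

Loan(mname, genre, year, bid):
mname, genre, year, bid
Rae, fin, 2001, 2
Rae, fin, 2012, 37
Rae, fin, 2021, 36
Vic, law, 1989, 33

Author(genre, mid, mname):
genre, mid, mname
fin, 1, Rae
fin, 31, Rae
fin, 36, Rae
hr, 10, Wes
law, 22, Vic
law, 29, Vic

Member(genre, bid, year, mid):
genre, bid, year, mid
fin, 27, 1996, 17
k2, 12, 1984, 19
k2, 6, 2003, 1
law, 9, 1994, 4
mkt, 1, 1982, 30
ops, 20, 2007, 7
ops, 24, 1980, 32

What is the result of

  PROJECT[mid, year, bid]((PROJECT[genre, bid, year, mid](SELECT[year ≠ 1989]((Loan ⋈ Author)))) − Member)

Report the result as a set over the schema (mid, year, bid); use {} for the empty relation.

{(1, 2001, 2), (1, 2012, 37), (1, 2021, 36), (31, 2001, 2), (31, 2012, 37), (31, 2021, 36), (36, 2001, 2), (36, 2012, 37), (36, 2021, 36)}

Loan ⋈ Author (natural join on mname, genre): {(Rae, fin, 2001, 2, 1), (Rae, fin, 2001, 2, 31), (Rae, fin, 2001, 2, 36), (Rae, fin, 2012, 37, 1), (Rae, fin, 2012, 37, 31), (Rae, fin, 2012, 37, 36), (Rae, fin, 2021, 36, 1), (Rae, fin, 2021, 36, 31), (Rae, fin, 2021, 36, 36), (Vic, law, 1989, 33, 22), (Vic, law, 1989, 33, 29)}
σ[year ≠ 1989]: keep tuples satisfying year ≠ 1989 → {(Rae, fin, 2001, 2, 1), (Rae, fin, 2001, 2, 31), (Rae, fin, 2001, 2, 36), (Rae, fin, 2012, 37, 1), (Rae, fin, 2012, 37, 31), (Rae, fin, 2012, 37, 36), (Rae, fin, 2021, 36, 1), (Rae, fin, 2021, 36, 31), (Rae, fin, 2021, 36, 36)}
Projecting to genre, bid, year, mid: {(fin, 2, 2001, 1), (fin, 2, 2001, 31), (fin, 2, 2001, 36), (fin, 36, 2021, 1), (fin, 36, 2021, 31), (fin, 36, 2021, 36), (fin, 37, 2012, 1), (fin, 37, 2012, 31), (fin, 37, 2012, 36)}
Taking the difference: {(fin, 2, 2001, 1), (fin, 2, 2001, 31), (fin, 2, 2001, 36), (fin, 36, 2021, 1), (fin, 36, 2021, 31), (fin, 36, 2021, 36), (fin, 37, 2012, 1), (fin, 37, 2012, 31), (fin, 37, 2012, 36)}
Projecting to mid, year, bid: {(1, 2001, 2), (1, 2012, 37), (1, 2021, 36), (31, 2001, 2), (31, 2012, 37), (31, 2021, 36), (36, 2001, 2), (36, 2012, 37), (36, 2021, 36)}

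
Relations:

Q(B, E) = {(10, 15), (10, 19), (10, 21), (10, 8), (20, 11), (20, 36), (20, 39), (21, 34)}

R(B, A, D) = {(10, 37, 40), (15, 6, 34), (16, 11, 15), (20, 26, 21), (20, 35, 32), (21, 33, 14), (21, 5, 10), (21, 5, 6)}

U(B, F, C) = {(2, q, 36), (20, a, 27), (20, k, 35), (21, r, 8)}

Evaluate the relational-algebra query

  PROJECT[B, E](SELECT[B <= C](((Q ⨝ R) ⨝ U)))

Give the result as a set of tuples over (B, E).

{(20, 11), (20, 36), (20, 39)}

Q ⋈ R (natural join on B): {(10, 15, 37, 40), (10, 19, 37, 40), (10, 21, 37, 40), (10, 8, 37, 40), (20, 11, 26, 21), (20, 11, 35, 32), (20, 36, 26, 21), (20, 36, 35, 32), (20, 39, 26, 21), (20, 39, 35, 32), (21, 34, 33, 14), (21, 34, 5, 10), (21, 34, 5, 6)}
(Q ⨝ R) ⋈ U (natural join on B): {(20, 11, 26, 21, a, 27), (20, 11, 26, 21, k, 35), (20, 11, 35, 32, a, 27), (20, 11, 35, 32, k, 35), (20, 36, 26, 21, a, 27), (20, 36, 26, 21, k, 35), (20, 36, 35, 32, a, 27), (20, 36, 35, 32, k, 35), (20, 39, 26, 21, a, 27), (20, 39, 26, 21, k, 35), (20, 39, 35, 32, a, 27), (20, 39, 35, 32, k, 35), (21, 34, 33, 14, r, 8), (21, 34, 5, 10, r, 8), (21, 34, 5, 6, r, 8)}
σ[B <= C]: keep tuples satisfying B <= C → {(20, 11, 26, 21, a, 27), (20, 11, 26, 21, k, 35), (20, 11, 35, 32, a, 27), (20, 11, 35, 32, k, 35), (20, 36, 26, 21, a, 27), (20, 36, 26, 21, k, 35), (20, 36, 35, 32, a, 27), (20, 36, 35, 32, k, 35), (20, 39, 26, 21, a, 27), (20, 39, 26, 21, k, 35), (20, 39, 35, 32, a, 27), (20, 39, 35, 32, k, 35)}
Projecting to B, E (9 duplicate(s) eliminated): {(20, 11), (20, 36), (20, 39)}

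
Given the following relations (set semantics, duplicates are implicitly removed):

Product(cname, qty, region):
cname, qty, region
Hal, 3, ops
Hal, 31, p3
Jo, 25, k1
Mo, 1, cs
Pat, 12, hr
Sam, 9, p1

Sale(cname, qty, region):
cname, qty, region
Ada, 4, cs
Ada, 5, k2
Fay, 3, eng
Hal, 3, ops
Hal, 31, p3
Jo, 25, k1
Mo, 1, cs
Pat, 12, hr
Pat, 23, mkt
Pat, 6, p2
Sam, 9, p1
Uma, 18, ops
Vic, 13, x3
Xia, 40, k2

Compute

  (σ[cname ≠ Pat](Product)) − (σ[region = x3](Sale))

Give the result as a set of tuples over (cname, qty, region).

{(Hal, 3, ops), (Hal, 31, p3), (Jo, 25, k1), (Mo, 1, cs), (Sam, 9, p1)}

Filtering on cname ≠ Pat leaves {(Hal, 3, ops), (Hal, 31, p3), (Jo, 25, k1), (Mo, 1, cs), (Sam, 9, p1)}.
Filtering on region = x3 leaves {(Vic, 13, x3)}.
Difference: {(Hal, 3, ops), (Hal, 31, p3), (Jo, 25, k1), (Mo, 1, cs), (Sam, 9, p1)} with {(Vic, 13, x3)} → {(Hal, 3, ops), (Hal, 31, p3), (Jo, 25, k1), (Mo, 1, cs), (Sam, 9, p1)}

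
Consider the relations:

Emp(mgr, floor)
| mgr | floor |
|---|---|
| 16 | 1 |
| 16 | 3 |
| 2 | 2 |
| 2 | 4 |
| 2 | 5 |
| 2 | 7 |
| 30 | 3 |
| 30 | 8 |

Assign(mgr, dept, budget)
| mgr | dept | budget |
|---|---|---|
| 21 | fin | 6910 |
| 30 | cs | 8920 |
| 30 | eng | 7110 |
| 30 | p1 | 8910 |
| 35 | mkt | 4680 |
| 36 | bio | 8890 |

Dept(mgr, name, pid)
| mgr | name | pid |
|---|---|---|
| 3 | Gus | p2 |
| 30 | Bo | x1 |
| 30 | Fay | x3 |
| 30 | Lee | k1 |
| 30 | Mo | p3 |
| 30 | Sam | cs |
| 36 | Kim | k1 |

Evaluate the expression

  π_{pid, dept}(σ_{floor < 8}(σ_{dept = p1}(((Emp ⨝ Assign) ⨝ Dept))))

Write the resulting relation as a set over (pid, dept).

Emp ⋈ Assign (natural join on mgr): {(30, 3, cs, 8920), (30, 3, eng, 7110), (30, 3, p1, 8910), (30, 8, cs, 8920), (30, 8, eng, 7110), (30, 8, p1, 8910)}
(Emp ⨝ Assign) ⋈ Dept (natural join on mgr): {(30, 3, cs, 8920, Bo, x1), (30, 3, cs, 8920, Fay, x3), (30, 3, cs, 8920, Lee, k1), (30, 3, cs, 8920, Mo, p3), (30, 3, cs, 8920, Sam, cs), (30, 3, eng, 7110, Bo, x1), (30, 3, eng, 7110, Fay, x3), (30, 3, eng, 7110, Lee, k1), (30, 3, eng, 7110, Mo, p3), (30, 3, eng, 7110, Sam, cs), (30, 3, p1, 8910, Bo, x1), (30, 3, p1, 8910, Fay, x3), (30, 3, p1, 8910, Lee, k1), (30, 3, p1, 8910, Mo, p3), (30, 3, p1, 8910, Sam, cs), (30, 8, cs, 8920, Bo, x1), (30, 8, cs, 8920, Fay, x3), (30, 8, cs, 8920, Lee, k1), (30, 8, cs, 8920, Mo, p3), (30, 8, cs, 8920, Sam, cs), (30, 8, eng, 7110, Bo, x1), (30, 8, eng, 7110, Fay, x3), (30, 8, eng, 7110, Lee, k1), (30, 8, eng, 7110, Mo, p3), (30, 8, eng, 7110, Sam, cs), (30, 8, p1, 8910, Bo, x1), (30, 8, p1, 8910, Fay, x3), (30, 8, p1, 8910, Lee, k1), (30, 8, p1, 8910, Mo, p3), (30, 8, p1, 8910, Sam, cs)}
Apply σ_{dept = p1}; surviving tuples: {(30, 3, p1, 8910, Bo, x1), (30, 3, p1, 8910, Fay, x3), (30, 3, p1, 8910, Lee, k1), (30, 3, p1, 8910, Mo, p3), (30, 3, p1, 8910, Sam, cs), (30, 8, p1, 8910, Bo, x1), (30, 8, p1, 8910, Fay, x3), (30, 8, p1, 8910, Lee, k1), (30, 8, p1, 8910, Mo, p3), (30, 8, p1, 8910, Sam, cs)}
Apply σ_{floor < 8}; surviving tuples: {(30, 3, p1, 8910, Bo, x1), (30, 3, p1, 8910, Fay, x3), (30, 3, p1, 8910, Lee, k1), (30, 3, p1, 8910, Mo, p3), (30, 3, p1, 8910, Sam, cs)}
π[pid, dept]: project onto (pid, dept) → {(cs, p1), (k1, p1), (p3, p1), (x1, p1), (x3, p1)}

{(cs, p1), (k1, p1), (p3, p1), (x1, p1), (x3, p1)}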